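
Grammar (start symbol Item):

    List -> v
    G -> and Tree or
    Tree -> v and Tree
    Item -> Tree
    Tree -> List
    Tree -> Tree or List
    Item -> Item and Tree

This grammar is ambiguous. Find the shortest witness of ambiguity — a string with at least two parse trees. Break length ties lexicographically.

length 1: no string has ≥2 trees
length 3: v and v has 2 parse trees

Two derivations of v and v:
  Item ⇒ Tree ⇒ v and Tree ⇒ v and List ⇒ v and v
  Item ⇒ Item and Tree ⇒ Tree and Tree ⇒ List and Tree ⇒ v and Tree ⇒ v and List ⇒ v and v

v and v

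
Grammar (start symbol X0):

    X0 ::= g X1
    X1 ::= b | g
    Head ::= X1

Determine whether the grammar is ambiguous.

Unambiguous

(Head is unreachable from X0, so its rules don't affect L(X0).) Each reachable nonterminal has at most one production per leading terminal, and all productions are right-linear; the derivation is determined token-by-token.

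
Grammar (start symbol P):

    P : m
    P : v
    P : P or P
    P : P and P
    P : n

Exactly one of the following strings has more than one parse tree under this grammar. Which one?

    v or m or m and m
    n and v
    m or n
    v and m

v or m or m and m

v or m or m and m: 5 trees
n and v: 1 tree
m or n: 1 tree
v and m: 1 tree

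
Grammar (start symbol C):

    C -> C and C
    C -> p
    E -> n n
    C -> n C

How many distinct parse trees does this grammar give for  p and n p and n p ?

Parse trees for p and n p and n p:
  [C [C p] and [C [C n [C p]] and [C n [C p]]]]
  [C [C p] and [C n [C [C p] and [C n [C p]]]]]
  [C [C [C p] and [C n [C p]]] and [C n [C p]]]

3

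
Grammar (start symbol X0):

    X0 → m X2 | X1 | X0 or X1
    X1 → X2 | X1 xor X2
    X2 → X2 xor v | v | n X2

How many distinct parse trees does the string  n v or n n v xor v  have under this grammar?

Parse trees for n v or n n v xor v:
  [X0 [X0 [X1 [X2 n [X2 v]]]] or [X1 [X2 [X2 n [X2 n [X2 v]]] xor v]]]
  [X0 [X0 [X1 [X2 n [X2 v]]]] or [X1 [X2 n [X2 [X2 n [X2 v]] xor v]]]]
  [X0 [X0 [X1 [X2 n [X2 v]]]] or [X1 [X2 n [X2 n [X2 [X2 v] xor v]]]]]
  [X0 [X0 [X1 [X2 n [X2 v]]]] or [X1 [X1 [X2 n [X2 n [X2 v]]]] xor [X2 v]]]

4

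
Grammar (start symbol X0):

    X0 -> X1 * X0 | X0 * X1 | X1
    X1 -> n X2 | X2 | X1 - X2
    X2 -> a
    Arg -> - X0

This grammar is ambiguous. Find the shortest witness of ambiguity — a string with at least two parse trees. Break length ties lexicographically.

a * a

length 1: no string has ≥2 trees
length 2: no string has ≥2 trees
length 3: a * a has 2 parse trees

Two derivations of a * a:
  X0 ⇒ X1 * X0 ⇒ X2 * X0 ⇒ a * X0 ⇒ a * X1 ⇒ a * X2 ⇒ a * a
  X0 ⇒ X0 * X1 ⇒ X1 * X1 ⇒ X2 * X1 ⇒ a * X1 ⇒ a * X2 ⇒ a * a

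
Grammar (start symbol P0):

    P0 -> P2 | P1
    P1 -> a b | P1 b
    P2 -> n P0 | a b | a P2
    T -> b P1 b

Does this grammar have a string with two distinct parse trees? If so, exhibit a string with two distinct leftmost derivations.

Witness: a b

Derivation 1: P0 ⇒ P2 ⇒ a b
Derivation 2: P0 ⇒ P1 ⇒ a b

Two distinct leftmost derivations for the same string.

Ambiguous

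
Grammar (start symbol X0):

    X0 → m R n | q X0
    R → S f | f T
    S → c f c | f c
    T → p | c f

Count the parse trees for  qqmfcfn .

2

Parse trees for qqmfcfn:
  [X0 q [X0 q [X0 m [R [S f c] f] n]]]
  [X0 q [X0 q [X0 m [R f [T c f]] n]]]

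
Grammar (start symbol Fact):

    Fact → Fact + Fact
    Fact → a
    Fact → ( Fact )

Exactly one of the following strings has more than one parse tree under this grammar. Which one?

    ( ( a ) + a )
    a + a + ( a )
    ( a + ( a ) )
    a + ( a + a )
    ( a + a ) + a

a + a + ( a )

( ( a ) + a ): 1 tree
a + a + ( a ): 2 trees
( a + ( a ) ): 1 tree
a + ( a + a ): 1 tree
( a + a ) + a: 1 tree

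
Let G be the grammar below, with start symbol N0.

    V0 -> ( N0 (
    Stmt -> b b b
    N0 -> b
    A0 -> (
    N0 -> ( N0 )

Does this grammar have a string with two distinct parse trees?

Only N0 is reachable from N0; ignoring the rest: Each string is a nest of matched brackets around a single atom. An opening bracket forces the recursive rule; an atom forces the base rule.

Unambiguous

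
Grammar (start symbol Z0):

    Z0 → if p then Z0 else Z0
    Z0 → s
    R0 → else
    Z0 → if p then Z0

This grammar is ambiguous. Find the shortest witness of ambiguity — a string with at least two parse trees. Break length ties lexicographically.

length 1: no string has ≥2 trees
length 4: no string has ≥2 trees
length 6: no string has ≥2 trees
length 7: no string has ≥2 trees
length 9: if p then if p then s else s has 2 parse trees

Two derivations of if p then if p then s else s:
  Z0 ⇒ if p then Z0 else Z0 ⇒ if p then if p then Z0 else Z0 ⇒ if p then if p then s else Z0 ⇒ if p then if p then s else s
  Z0 ⇒ if p then Z0 ⇒ if p then if p then Z0 else Z0 ⇒ if p then if p then s else Z0 ⇒ if p then if p then s else s

if p then if p then s else s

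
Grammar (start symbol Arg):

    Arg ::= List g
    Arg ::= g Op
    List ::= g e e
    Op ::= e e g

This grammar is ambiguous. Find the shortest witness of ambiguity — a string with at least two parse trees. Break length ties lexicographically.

length 4: g e e g has 2 parse trees

Two derivations of g e e g:
  Arg ⇒ List g ⇒ g e e g
  Arg ⇒ g Op ⇒ g e e g

g e e g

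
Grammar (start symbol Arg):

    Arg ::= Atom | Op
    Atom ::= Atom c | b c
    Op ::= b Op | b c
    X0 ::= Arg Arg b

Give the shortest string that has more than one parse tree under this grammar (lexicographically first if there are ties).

length 2: b c has 2 parse trees

Two derivations of b c:
  Arg ⇒ Atom ⇒ b c
  Arg ⇒ Op ⇒ b c

b c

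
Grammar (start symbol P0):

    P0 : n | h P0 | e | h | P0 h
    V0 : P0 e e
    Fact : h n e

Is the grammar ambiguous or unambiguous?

Witness: h h

Derivation 1: P0 ⇒ h P0 ⇒ h h
Derivation 2: P0 ⇒ P0 h ⇒ h h

Two distinct leftmost derivations for the same string.

Ambiguous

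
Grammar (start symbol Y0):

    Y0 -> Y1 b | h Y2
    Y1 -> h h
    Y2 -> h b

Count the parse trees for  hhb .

Parse trees for hhb:
  [Y0 [Y1 h h] b]
  [Y0 h [Y2 h b]]

2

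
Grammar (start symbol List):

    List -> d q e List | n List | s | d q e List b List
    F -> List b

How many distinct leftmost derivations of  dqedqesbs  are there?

2

Parse trees for dqedqesbs:
  [List d q e [List d q e [List s] b [List s]]]
  [List d q e [List d q e [List s]] b [List s]]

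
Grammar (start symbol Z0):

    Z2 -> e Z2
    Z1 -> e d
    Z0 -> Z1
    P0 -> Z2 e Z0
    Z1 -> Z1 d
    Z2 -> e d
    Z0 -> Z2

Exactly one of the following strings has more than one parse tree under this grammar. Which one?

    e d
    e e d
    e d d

e d: 2 trees
e e d: 1 tree
e d d: 1 tree

e d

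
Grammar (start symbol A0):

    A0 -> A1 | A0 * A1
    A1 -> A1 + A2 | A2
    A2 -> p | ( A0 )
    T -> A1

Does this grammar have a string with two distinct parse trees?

Unambiguous

(T is unreachable from A0, so its rules don't affect L(A0).) A0 → A0 * A1 | A1  ;  A1 → A1 + A2 | A2  — a left-associative chain with A2 at the bottom. Each string factors uniquely by precedence.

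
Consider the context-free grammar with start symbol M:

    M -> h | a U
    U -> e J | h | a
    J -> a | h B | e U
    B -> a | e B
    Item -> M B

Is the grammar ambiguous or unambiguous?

(Item is unreachable from M, so its rules don't affect L(M).) Restricted to the reachable nonterminals, every rule has the form A → t or A → t B, and no two rules for the same A share a first terminal. The grammar encodes a DFA — one run per string.

Unambiguous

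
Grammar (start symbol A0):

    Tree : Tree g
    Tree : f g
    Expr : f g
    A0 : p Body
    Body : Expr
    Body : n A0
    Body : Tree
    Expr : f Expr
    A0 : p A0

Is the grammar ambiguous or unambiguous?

Witness: p f g

Derivation 1: A0 ⇒ p Body ⇒ p Expr ⇒ p f g
Derivation 2: A0 ⇒ p Body ⇒ p Tree ⇒ p f g

Two distinct leftmost derivations for the same string.

Ambiguous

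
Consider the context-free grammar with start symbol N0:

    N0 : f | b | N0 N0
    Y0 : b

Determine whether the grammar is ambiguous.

Witness: b b b

Derivation 1: N0 ⇒ N0 N0 ⇒ b N0 ⇒ b N0 N0 ⇒ b b N0 ⇒ b b b
Derivation 2: N0 ⇒ N0 N0 ⇒ N0 N0 N0 ⇒ b N0 N0 ⇒ b b N0 ⇒ b b b

Two distinct leftmost derivations for the same string.

Ambiguous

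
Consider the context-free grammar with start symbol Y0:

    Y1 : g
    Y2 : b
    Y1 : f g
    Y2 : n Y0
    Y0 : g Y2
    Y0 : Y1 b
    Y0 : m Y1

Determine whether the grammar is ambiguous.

Witness: g b

Derivation 1: Y0 ⇒ g Y2 ⇒ g b
Derivation 2: Y0 ⇒ Y1 b ⇒ g b

Two distinct leftmost derivations for the same string.

Ambiguous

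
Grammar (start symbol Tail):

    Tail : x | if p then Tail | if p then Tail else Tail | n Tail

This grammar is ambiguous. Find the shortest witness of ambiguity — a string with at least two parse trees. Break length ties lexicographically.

length 1: no string has ≥2 trees
length 2: no string has ≥2 trees
length 3: no string has ≥2 trees
length 4: no string has ≥2 trees
length 5: no string has ≥2 trees
length 6: no string has ≥2 trees
length 7: no string has ≥2 trees
length 8: no string has ≥2 trees
length 9: if p then if p then x else x has 2 parse trees

Two derivations of if p then if p then x else x:
  Tail ⇒ if p then Tail ⇒ if p then if p then Tail else Tail ⇒ if p then if p then x else Tail ⇒ if p then if p then x else x
  Tail ⇒ if p then Tail else Tail ⇒ if p then if p then Tail else Tail ⇒ if p then if p then x else Tail ⇒ if p then if p then x else x

if p then if p then x else x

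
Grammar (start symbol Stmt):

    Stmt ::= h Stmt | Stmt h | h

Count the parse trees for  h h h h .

8

Parse trees for h h h h:
  [Stmt h [Stmt h [Stmt h [Stmt h]]]]
  [Stmt h [Stmt h [Stmt [Stmt h] h]]]
  [Stmt h [Stmt [Stmt h [Stmt h]] h]]
  [Stmt h [Stmt [Stmt [Stmt h] h] h]]
  [Stmt [Stmt h [Stmt h [Stmt h]]] h]
  [Stmt [Stmt h [Stmt [Stmt h] h]] h]
  [Stmt [Stmt [Stmt h [Stmt h]] h] h]
  [Stmt [Stmt [Stmt [Stmt h] h] h] h]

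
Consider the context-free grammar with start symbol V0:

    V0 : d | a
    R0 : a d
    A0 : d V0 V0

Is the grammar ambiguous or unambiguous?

(R0, A0 are unreachable from V0, so their rules don't affect L(V0).) Each reachable nonterminal has at most one production per leading terminal, and all productions are right-linear; the derivation is determined token-by-token.

Unambiguous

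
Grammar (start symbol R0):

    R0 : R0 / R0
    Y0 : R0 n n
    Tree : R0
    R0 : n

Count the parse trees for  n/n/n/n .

5

Parse trees for n/n/n/n:
  [R0 [R0 n] / [R0 [R0 n] / [R0 [R0 n] / [R0 n]]]]
  [R0 [R0 n] / [R0 [R0 [R0 n] / [R0 n]] / [R0 n]]]
  [R0 [R0 [R0 n] / [R0 n]] / [R0 [R0 n] / [R0 n]]]
  [R0 [R0 [R0 n] / [R0 [R0 n] / [R0 n]]] / [R0 n]]
  [R0 [R0 [R0 [R0 n] / [R0 n]] / [R0 n]] / [R0 n]]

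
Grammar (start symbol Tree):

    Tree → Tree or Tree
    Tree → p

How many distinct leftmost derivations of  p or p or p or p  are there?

Parse trees for p or p or p or p:
  [Tree [Tree p] or [Tree [Tree p] or [Tree [Tree p] or [Tree p]]]]
  [Tree [Tree p] or [Tree [Tree [Tree p] or [Tree p]] or [Tree p]]]
  [Tree [Tree [Tree p] or [Tree p]] or [Tree [Tree p] or [Tree p]]]
  [Tree [Tree [Tree p] or [Tree [Tree p] or [Tree p]]] or [Tree p]]
  [Tree [Tree [Tree [Tree p] or [Tree p]] or [Tree p]] or [Tree p]]

5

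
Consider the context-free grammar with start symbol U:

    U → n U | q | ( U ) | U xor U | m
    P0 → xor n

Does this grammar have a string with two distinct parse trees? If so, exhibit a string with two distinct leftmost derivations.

Ambiguous

Witness: n m xor m

Derivation 1: U ⇒ n U ⇒ n U xor U ⇒ n m xor U ⇒ n m xor m
Derivation 2: U ⇒ U xor U ⇒ n U xor U ⇒ n m xor U ⇒ n m xor m

Two distinct leftmost derivations for the same string.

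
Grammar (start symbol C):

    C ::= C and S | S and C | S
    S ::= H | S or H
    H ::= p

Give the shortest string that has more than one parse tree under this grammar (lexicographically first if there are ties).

p and p

length 1: no string has ≥2 trees
length 3: p and p has 2 parse trees

Two derivations of p and p:
  C ⇒ C and S ⇒ S and S ⇒ H and S ⇒ p and S ⇒ p and H ⇒ p and p
  C ⇒ S and C ⇒ H and C ⇒ p and C ⇒ p and S ⇒ p and H ⇒ p and p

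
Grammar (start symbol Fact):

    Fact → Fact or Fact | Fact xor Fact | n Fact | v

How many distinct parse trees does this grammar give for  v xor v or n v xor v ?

Parse trees for v xor v or n v xor v:
  [Fact [Fact [Fact v] xor [Fact v]] or [Fact [Fact n [Fact v]] xor [Fact v]]]
  [Fact [Fact [Fact v] xor [Fact v]] or [Fact n [Fact [Fact v] xor [Fact v]]]]
  [Fact [Fact v] xor [Fact [Fact v] or [Fact [Fact n [Fact v]] xor [Fact v]]]]
  [Fact [Fact v] xor [Fact [Fact v] or [Fact n [Fact [Fact v] xor [Fact v]]]]]
  [Fact [Fact v] xor [Fact [Fact [Fact v] or [Fact n [Fact v]]] xor [Fact v]]]
  [Fact [Fact [Fact [Fact v] xor [Fact v]] or [Fact n [Fact v]]] xor [Fact v]]
  [Fact [Fact [Fact v] xor [Fact [Fact v] or [Fact n [Fact v]]]] xor [Fact v]]

7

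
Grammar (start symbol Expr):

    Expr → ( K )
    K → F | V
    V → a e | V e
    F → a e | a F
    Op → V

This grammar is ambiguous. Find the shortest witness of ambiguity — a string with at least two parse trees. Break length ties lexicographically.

length 4: ( a e ) has 2 parse trees

Two derivations of ( a e ):
  Expr ⇒ ( K ) ⇒ ( F ) ⇒ ( a e )
  Expr ⇒ ( K ) ⇒ ( V ) ⇒ ( a e )

( a e )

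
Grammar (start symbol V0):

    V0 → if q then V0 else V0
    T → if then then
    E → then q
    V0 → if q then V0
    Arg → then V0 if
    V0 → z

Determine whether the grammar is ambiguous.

Ambiguous

Witness: if q then if q then z else z

Derivation 1: V0 ⇒ if q then V0 else V0 ⇒ if q then if q then V0 else V0 ⇒ if q then if q then z else V0 ⇒ if q then if q then z else z
Derivation 2: V0 ⇒ if q then V0 ⇒ if q then if q then V0 else V0 ⇒ if q then if q then z else V0 ⇒ if q then if q then z else z

Two distinct leftmost derivations for the same string.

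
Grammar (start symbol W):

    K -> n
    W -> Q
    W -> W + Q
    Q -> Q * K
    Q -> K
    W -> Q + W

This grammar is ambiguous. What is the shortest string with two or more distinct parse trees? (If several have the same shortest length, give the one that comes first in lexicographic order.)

n + n

length 1: no string has ≥2 trees
length 3: n + n has 2 parse trees

Two derivations of n + n:
  W ⇒ W + Q ⇒ Q + Q ⇒ K + Q ⇒ n + Q ⇒ n + K ⇒ n + n
  W ⇒ Q + W ⇒ K + W ⇒ n + W ⇒ n + Q ⇒ n + K ⇒ n + n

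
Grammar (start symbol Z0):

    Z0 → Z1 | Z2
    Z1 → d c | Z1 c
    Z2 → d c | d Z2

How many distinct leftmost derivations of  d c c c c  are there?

1

Parse trees for d c c c c:
  [Z0 [Z1 [Z1 [Z1 [Z1 d c] c] c] c]]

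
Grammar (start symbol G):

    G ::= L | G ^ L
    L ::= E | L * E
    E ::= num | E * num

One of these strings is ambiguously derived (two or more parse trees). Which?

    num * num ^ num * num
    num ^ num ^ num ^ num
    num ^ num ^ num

num * num ^ num * num: 4 trees
num ^ num ^ num ^ num: 1 tree
num ^ num ^ num: 1 tree

num * num ^ num * num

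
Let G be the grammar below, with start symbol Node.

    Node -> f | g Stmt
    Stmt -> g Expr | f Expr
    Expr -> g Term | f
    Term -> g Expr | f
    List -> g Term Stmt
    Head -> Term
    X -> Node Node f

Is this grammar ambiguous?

Unambiguous

Only Node, Stmt, Expr, Term are reachable from Node; ignoring the rest: Restricted to the reachable nonterminals, every rule has the form A → t or A → t B, and no two rules for the same A share a first terminal. The grammar encodes a DFA — one run per string.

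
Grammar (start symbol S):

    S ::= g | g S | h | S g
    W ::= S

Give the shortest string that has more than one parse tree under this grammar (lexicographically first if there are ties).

g g

length 1: no string has ≥2 trees
length 2: g g has 2 parse trees

Two derivations of g g:
  S ⇒ g S ⇒ g g
  S ⇒ S g ⇒ g g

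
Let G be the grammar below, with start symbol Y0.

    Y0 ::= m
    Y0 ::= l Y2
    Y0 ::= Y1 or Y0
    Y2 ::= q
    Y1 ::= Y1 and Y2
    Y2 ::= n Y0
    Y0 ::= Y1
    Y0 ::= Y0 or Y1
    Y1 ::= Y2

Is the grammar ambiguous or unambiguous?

Witness: q or q

Derivation 1: Y0 ⇒ Y1 or Y0 ⇒ Y2 or Y0 ⇒ q or Y0 ⇒ q or Y1 ⇒ q or Y2 ⇒ q or q
Derivation 2: Y0 ⇒ Y0 or Y1 ⇒ Y1 or Y1 ⇒ Y2 or Y1 ⇒ q or Y1 ⇒ q or Y2 ⇒ q or q

Two distinct leftmost derivations for the same string.

Ambiguous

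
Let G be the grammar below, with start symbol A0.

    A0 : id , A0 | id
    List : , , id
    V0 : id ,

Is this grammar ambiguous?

Unambiguous

Only A0 is reachable from A0; ignoring the rest: The reachable grammar is A → atom sep A | atom. Each atom is followed by either the separator (recurse) or end-of-string (stop) — no choice point.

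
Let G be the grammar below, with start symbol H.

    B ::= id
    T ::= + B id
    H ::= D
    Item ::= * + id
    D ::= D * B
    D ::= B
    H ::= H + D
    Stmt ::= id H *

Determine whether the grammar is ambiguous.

Unambiguous

(T, Stmt, Item are unreachable from H, so their rules don't affect L(H).) H → H + D | D  ;  D → D * B | B  — a left-associative chain with B at the bottom. Each string factors uniquely by precedence.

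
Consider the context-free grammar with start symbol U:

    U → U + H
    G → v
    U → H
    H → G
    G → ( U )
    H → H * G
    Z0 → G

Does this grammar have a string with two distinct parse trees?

(Z0 is unreachable from U, so its rules don't affect L(U).) The grammar is stratified — U handles '+' (left-recursive), H handles '*', G atoms. Each operator has a fixed associativity and precedence level, so every string has one parse.

Unambiguous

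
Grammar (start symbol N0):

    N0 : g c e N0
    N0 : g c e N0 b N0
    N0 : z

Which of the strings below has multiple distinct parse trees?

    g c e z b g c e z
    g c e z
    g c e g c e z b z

g c e z b g c e z: 1 tree
g c e z: 1 tree
g c e g c e z b z: 2 trees

g c e g c e z b z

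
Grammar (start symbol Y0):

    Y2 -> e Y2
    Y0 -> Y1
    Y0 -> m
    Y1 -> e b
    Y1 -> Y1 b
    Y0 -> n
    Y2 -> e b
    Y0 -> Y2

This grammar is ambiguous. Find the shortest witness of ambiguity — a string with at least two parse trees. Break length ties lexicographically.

length 1: no string has ≥2 trees
length 2: e b has 2 parse trees

Two derivations of e b:
  Y0 ⇒ Y1 ⇒ e b
  Y0 ⇒ Y2 ⇒ e b

e b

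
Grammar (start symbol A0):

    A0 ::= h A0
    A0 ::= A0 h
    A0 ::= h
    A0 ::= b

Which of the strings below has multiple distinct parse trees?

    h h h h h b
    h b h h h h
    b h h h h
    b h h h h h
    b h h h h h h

h b h h h h

h h h h h b: 1 tree
h b h h h h: 5 trees
b h h h h: 1 tree
b h h h h h: 1 tree
b h h h h h h: 1 tree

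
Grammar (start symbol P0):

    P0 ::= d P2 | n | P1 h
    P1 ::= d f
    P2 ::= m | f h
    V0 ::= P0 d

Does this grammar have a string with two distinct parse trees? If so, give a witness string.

Witness: d f h

Derivation 1: P0 ⇒ d P2 ⇒ d f h
Derivation 2: P0 ⇒ P1 h ⇒ d f h

Two distinct leftmost derivations for the same string.

Ambiguous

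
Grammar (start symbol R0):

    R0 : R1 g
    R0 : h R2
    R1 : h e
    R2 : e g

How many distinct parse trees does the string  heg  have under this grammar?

Parse trees for heg:
  [R0 [R1 h e] g]
  [R0 h [R2 e g]]

2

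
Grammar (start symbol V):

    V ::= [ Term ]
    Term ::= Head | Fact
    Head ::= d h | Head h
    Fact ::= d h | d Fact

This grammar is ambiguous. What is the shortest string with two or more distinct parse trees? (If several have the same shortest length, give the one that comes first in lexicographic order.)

[ d h ]

length 4: [ d h ] has 2 parse trees

Two derivations of [ d h ]:
  V ⇒ [ Term ] ⇒ [ Head ] ⇒ [ d h ]
  V ⇒ [ Term ] ⇒ [ Fact ] ⇒ [ d h ]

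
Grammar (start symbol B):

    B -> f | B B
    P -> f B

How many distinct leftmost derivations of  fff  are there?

Parse trees for fff:
  [B [B f] [B [B f] [B f]]]
  [B [B [B f] [B f]] [B f]]

2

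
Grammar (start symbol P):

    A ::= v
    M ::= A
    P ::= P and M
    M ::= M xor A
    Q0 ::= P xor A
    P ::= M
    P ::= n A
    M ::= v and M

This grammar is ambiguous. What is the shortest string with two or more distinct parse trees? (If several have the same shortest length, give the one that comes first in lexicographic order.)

length 1: no string has ≥2 trees
length 2: no string has ≥2 trees
length 3: v and v has 2 parse trees

Two derivations of v and v:
  P ⇒ P and M ⇒ M and M ⇒ A and M ⇒ v and M ⇒ v and A ⇒ v and v
  P ⇒ M ⇒ v and M ⇒ v and A ⇒ v and v

v and v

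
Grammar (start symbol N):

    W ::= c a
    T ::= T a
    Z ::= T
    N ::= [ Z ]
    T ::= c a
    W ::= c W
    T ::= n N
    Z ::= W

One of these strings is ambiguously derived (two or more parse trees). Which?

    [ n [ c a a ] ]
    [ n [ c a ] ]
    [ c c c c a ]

[ n [ c a a ] ]: 1 tree
[ n [ c a ] ]: 2 trees
[ c c c c a ]: 1 tree

[ n [ c a ] ]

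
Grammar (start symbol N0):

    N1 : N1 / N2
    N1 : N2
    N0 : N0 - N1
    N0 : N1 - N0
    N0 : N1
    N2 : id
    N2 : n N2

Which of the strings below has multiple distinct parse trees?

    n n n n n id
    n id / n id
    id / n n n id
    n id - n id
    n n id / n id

n n n n n id: 1 tree
n id / n id: 1 tree
id / n n n id: 1 tree
n id - n id: 2 trees
n n id / n id: 1 tree

n id - n id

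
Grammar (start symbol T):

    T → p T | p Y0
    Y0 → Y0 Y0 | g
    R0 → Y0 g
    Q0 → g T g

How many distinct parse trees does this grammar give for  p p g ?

1

Parse trees for p p g:
  [T p [T p [Y0 g]]]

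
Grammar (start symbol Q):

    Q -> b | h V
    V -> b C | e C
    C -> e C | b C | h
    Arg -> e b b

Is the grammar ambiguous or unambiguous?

Unambiguous

(Arg is unreachable from Q, so its rules don't affect L(Q).) The reachable rules are right-linear with at most one rule per (nonterminal, next-terminal) pair. Each input token forces the next rule, so parsing is deterministic.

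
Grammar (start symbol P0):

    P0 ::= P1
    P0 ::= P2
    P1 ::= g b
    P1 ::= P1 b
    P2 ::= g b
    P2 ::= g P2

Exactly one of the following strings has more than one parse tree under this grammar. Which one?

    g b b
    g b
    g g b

g b

g b b: 1 tree
g b: 2 trees
g g b: 1 tree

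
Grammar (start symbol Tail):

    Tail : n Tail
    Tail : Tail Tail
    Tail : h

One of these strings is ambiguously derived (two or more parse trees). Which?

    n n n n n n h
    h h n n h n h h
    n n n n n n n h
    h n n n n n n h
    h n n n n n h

n n n n n n h: 1 tree
h h n n h n h h: 43 trees
n n n n n n n h: 1 tree
h n n n n n n h: 1 tree
h n n n n n h: 1 tree

h h n n h n h h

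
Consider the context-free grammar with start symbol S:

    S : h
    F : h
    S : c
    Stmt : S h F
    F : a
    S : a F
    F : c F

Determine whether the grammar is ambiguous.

Only S, F are reachable from S; ignoring the rest: The reachable rules are right-linear with at most one rule per (nonterminal, next-terminal) pair. Each input token forces the next rule, so parsing is deterministic.

Unambiguous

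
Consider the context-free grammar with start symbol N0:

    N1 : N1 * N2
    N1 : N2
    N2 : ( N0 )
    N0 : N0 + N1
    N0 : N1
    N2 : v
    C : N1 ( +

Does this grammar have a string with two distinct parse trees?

(C is unreachable from N0, so its rules don't affect L(N0).) N0 → N0 + N1 | N1  ;  N1 → N1 * N2 | N2  — a left-associative chain with N2 at the bottom. Each string factors uniquely by precedence.

Unambiguous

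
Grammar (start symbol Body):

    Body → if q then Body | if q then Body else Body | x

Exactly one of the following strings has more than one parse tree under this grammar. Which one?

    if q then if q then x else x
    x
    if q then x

if q then if q then x else x

if q then if q then x else x: 2 trees
x: 1 tree
if q then x: 1 tree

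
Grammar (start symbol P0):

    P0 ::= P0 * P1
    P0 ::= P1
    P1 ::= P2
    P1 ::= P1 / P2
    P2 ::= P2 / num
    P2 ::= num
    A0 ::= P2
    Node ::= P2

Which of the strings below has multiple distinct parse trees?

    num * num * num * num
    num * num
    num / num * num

num / num * num

num * num * num * num: 1 tree
num * num: 1 tree
num / num * num: 2 trees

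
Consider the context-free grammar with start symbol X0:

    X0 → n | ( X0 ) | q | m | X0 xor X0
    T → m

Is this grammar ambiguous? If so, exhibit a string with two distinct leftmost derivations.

Ambiguous

Witness: m xor m xor m

Derivation 1: X0 ⇒ X0 xor X0 ⇒ m xor X0 ⇒ m xor X0 xor X0 ⇒ m xor m xor X0 ⇒ m xor m xor m
Derivation 2: X0 ⇒ X0 xor X0 ⇒ X0 xor X0 xor X0 ⇒ m xor X0 xor X0 ⇒ m xor m xor X0 ⇒ m xor m xor m

Two distinct leftmost derivations for the same string.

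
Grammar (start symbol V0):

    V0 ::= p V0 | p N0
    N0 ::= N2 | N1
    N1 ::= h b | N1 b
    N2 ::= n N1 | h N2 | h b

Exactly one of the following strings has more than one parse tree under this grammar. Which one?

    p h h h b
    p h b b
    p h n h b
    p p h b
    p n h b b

p h h h b: 1 tree
p h b b: 1 tree
p h n h b: 1 tree
p p h b: 2 trees
p n h b b: 1 tree

p p h b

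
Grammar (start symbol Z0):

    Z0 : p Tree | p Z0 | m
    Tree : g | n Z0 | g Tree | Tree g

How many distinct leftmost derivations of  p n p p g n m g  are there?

3

Parse trees for p n p p g n m g:
  [Z0 p [Tree n [Z0 p [Z0 p [Tree g [Tree [Tree n [Z0 m]] g]]]]]]
  [Z0 p [Tree n [Z0 p [Z0 p [Tree [Tree g [Tree n [Z0 m]]] g]]]]]
  [Z0 p [Tree [Tree n [Z0 p [Z0 p [Tree g [Tree n [Z0 m]]]]]] g]]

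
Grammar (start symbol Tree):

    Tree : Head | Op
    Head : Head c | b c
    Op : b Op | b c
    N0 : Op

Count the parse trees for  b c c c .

Parse trees for b c c c:
  [Tree [Head [Head [Head b c] c] c]]

1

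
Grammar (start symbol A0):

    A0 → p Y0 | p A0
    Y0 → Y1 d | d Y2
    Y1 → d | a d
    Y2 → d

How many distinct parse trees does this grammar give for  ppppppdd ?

2

Parse trees for ppppppdd:
  [A0 p [A0 p [A0 p [A0 p [A0 p [A0 p [Y0 [Y1 d] d]]]]]]]
  [A0 p [A0 p [A0 p [A0 p [A0 p [A0 p [Y0 d [Y2 d]]]]]]]]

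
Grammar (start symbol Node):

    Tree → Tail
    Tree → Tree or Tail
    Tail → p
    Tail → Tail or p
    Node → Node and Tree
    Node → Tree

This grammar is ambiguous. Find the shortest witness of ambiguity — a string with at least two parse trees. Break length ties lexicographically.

length 1: no string has ≥2 trees
length 3: p or p has 2 parse trees

Two derivations of p or p:
  Node ⇒ Tree ⇒ Tail ⇒ Tail or p ⇒ p or p
  Node ⇒ Tree ⇒ Tree or Tail ⇒ Tail or Tail ⇒ p or Tail ⇒ p or p

p or p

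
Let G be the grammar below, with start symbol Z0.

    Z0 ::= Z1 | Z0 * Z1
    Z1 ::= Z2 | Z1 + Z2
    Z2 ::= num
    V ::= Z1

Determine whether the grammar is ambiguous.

Only Z0, Z1, Z2 are reachable from Z0; ignoring the rest: This is a standard precedence ladder (Z0 over Z1 over Z2), with each level left-recursive on its own operator ('*' at Z0, '+' at Z1). That structure is LR(1), hence unambiguous.

Unambiguous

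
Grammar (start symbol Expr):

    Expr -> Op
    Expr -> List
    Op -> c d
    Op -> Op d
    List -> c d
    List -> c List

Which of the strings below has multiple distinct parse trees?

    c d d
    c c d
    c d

c d

c d d: 1 tree
c c d: 1 tree
c d: 2 trees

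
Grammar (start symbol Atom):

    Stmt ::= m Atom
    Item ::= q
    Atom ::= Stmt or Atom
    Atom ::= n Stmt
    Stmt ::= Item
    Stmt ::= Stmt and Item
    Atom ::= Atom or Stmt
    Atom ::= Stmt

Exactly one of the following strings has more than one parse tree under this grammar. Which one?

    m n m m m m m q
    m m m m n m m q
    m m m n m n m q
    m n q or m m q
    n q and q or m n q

m n q or m m q

m n m m m m m q: 1 tree
m m m m n m m q: 1 tree
m m m n m n m q: 1 tree
m n q or m m q: 3 trees
n q and q or m n q: 1 tree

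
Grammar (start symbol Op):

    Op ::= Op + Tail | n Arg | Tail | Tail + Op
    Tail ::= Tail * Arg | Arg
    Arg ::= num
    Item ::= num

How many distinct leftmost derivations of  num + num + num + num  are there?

8

Parse trees for num + num + num + num:
  [Op [Op [Op [Op [Tail [Arg num]]] + [Tail [Arg num]]] + [Tail [Arg num]]] + [Tail [Arg num]]]
  [Op [Op [Op [Tail [Arg num]] + [Op [Tail [Arg num]]]] + [Tail [Arg num]]] + [Tail [Arg num]]]
  [Op [Op [Tail [Arg num]] + [Op [Op [Tail [Arg num]]] + [Tail [Arg num]]]] + [Tail [Arg num]]]
  [Op [Op [Tail [Arg num]] + [Op [Tail [Arg num]] + [Op [Tail [Arg num]]]]] + [Tail [Arg num]]]
  [Op [Tail [Arg num]] + [Op [Op [Op [Tail [Arg num]]] + [Tail [Arg num]]] + [Tail [Arg num]]]]
  [Op [Tail [Arg num]] + [Op [Op [Tail [Arg num]] + [Op [Tail [Arg num]]]] + [Tail [Arg num]]]]
  [Op [Tail [Arg num]] + [Op [Tail [Arg num]] + [Op [Op [Tail [Arg num]]] + [Tail [Arg num]]]]]
  [Op [Tail [Arg num]] + [Op [Tail [Arg num]] + [Op [Tail [Arg num]] + [Op [Tail [Arg num]]]]]]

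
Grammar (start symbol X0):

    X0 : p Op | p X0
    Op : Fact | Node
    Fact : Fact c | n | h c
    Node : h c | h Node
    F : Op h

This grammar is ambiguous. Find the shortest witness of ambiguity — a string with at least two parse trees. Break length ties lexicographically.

length 2: no string has ≥2 trees
length 3: p h c has 2 parse trees

Two derivations of p h c:
  X0 ⇒ p Op ⇒ p Fact ⇒ p h c
  X0 ⇒ p Op ⇒ p Node ⇒ p h c

p h c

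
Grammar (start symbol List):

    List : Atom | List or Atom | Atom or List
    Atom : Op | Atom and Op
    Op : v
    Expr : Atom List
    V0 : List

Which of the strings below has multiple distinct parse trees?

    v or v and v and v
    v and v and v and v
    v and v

v or v and v and v: 2 trees
v and v and v and v: 1 tree
v and v: 1 tree

v or v and v and v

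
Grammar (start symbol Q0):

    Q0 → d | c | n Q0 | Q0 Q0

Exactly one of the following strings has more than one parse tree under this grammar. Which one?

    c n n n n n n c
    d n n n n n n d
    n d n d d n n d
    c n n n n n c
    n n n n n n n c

n d n d d n n d

c n n n n n n c: 1 tree
d n n n n n n d: 1 tree
n d n d d n n d: 23 trees
c n n n n n c: 1 tree
n n n n n n n c: 1 tree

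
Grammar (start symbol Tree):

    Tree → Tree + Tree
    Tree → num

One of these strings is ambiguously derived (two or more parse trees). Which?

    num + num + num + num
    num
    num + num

num + num + num + num: 5 trees
num: 1 tree
num + num: 1 tree

num + num + num + num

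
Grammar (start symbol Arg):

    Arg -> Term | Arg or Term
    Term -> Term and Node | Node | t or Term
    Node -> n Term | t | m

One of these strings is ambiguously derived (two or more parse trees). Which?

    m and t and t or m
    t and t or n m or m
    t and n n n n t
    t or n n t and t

m and t and t or m: 1 tree
t and t or n m or m: 1 tree
t and n n n n t: 1 tree
t or n n t and t: 7 trees

t or n n t and t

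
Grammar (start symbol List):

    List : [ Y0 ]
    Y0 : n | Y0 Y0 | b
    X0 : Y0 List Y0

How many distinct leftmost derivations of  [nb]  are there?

1

Parse trees for [nb]:
  [List [ [Y0 [Y0 n] [Y0 b]] ]]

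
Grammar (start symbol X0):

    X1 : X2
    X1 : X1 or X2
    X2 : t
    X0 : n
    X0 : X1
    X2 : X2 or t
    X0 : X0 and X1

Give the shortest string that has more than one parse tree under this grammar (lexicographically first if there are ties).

t or t

length 1: no string has ≥2 trees
length 3: t or t has 2 parse trees

Two derivations of t or t:
  X0 ⇒ X1 ⇒ X2 ⇒ X2 or t ⇒ t or t
  X0 ⇒ X1 ⇒ X1 or X2 ⇒ X2 or X2 ⇒ t or X2 ⇒ t or t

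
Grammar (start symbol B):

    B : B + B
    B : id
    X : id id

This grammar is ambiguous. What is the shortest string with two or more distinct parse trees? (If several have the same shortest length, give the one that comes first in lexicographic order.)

id + id + id

length 1: no string has ≥2 trees
length 3: no string has ≥2 trees
length 5: id + id + id has 2 parse trees

Two derivations of id + id + id:
  B ⇒ B + B ⇒ B + B + B ⇒ id + B + B ⇒ id + id + B ⇒ id + id + id
  B ⇒ B + B ⇒ id + B ⇒ id + B + B ⇒ id + id + B ⇒ id + id + id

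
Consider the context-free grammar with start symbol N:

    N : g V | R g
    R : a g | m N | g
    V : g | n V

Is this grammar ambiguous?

Witness: g g

Derivation 1: N ⇒ g V ⇒ g g
Derivation 2: N ⇒ R g ⇒ g g

Two distinct leftmost derivations for the same string.

Ambiguous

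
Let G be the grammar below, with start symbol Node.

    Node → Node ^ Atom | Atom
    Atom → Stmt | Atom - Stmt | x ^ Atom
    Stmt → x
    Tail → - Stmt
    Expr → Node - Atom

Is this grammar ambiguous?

Ambiguous

Witness: x ^ x

Derivation 1: Node ⇒ Node ^ Atom ⇒ Atom ^ Atom ⇒ Stmt ^ Atom ⇒ x ^ Atom ⇒ x ^ Stmt ⇒ x ^ x
Derivation 2: Node ⇒ Atom ⇒ x ^ Atom ⇒ x ^ Stmt ⇒ x ^ x

Two distinct leftmost derivations for the same string.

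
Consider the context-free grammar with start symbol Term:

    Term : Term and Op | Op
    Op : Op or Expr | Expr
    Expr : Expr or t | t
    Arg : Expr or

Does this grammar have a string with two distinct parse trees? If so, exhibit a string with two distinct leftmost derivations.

Ambiguous

Witness: t or t

Derivation 1: Term ⇒ Op ⇒ Op or Expr ⇒ Expr or Expr ⇒ t or Expr ⇒ t or t
Derivation 2: Term ⇒ Op ⇒ Expr ⇒ Expr or t ⇒ t or t

Two distinct leftmost derivations for the same string.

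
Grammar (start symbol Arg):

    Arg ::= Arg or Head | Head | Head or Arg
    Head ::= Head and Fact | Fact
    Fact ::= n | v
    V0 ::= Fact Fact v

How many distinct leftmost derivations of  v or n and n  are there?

2

Parse trees for v or n and n:
  [Arg [Arg [Head [Fact v]]] or [Head [Head [Fact n]] and [Fact n]]]
  [Arg [Head [Fact v]] or [Arg [Head [Head [Fact n]] and [Fact n]]]]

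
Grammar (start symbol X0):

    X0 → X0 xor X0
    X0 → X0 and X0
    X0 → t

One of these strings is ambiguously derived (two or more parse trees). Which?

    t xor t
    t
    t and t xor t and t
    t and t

t and t xor t and t

t xor t: 1 tree
t: 1 tree
t and t xor t and t: 5 trees
t and t: 1 tree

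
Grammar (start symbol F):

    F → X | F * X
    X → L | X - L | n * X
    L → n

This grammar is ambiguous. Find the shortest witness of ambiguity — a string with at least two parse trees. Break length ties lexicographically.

n * n

length 1: no string has ≥2 trees
length 3: n * n has 2 parse trees

Two derivations of n * n:
  F ⇒ X ⇒ n * X ⇒ n * L ⇒ n * n
  F ⇒ F * X ⇒ X * X ⇒ L * X ⇒ n * X ⇒ n * L ⇒ n * n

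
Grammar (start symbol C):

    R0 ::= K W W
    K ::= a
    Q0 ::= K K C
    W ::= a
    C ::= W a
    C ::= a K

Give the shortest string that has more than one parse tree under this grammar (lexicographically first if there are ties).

a a

length 2: a a has 2 parse trees

Two derivations of a a:
  C ⇒ W a ⇒ a a
  C ⇒ a K ⇒ a a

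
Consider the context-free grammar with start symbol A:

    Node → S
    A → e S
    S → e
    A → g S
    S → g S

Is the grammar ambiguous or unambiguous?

Unambiguous

(Node is unreachable from A, so its rules don't affect L(A).) Restricted to the reachable nonterminals, every rule has the form A → t or A → t B, and no two rules for the same A share a first terminal. The grammar encodes a DFA — one run per string.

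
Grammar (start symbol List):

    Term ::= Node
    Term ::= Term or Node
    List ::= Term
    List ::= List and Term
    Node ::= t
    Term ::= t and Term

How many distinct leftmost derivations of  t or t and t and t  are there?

2

Parse trees for t or t and t and t:
  [List [List [Term [Term [Node t]] or [Node t]]] and [Term t and [Term [Node t]]]]
  [List [List [List [Term [Term [Node t]] or [Node t]]] and [Term [Node t]]] and [Term [Node t]]]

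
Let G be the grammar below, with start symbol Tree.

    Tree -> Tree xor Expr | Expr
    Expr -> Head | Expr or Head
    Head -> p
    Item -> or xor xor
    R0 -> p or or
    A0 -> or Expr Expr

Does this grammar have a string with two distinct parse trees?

Only Tree, Expr, Head are reachable from Tree; ignoring the rest: Tree → Tree xor Expr | Expr  ;  Expr → Expr or Head | Head  — a left-associative chain with Head at the bottom. Each string factors uniquely by precedence.

Unambiguous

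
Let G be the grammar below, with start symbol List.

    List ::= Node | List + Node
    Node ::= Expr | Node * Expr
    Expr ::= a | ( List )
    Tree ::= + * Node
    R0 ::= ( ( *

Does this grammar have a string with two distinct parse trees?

(Tree, R0 are unreachable from List, so their rules don't affect L(List).) This is a standard precedence ladder (List over Node over Expr), with each level left-recursive on its own operator ('+' at List, '*' at Node). That structure is LR(1), hence unambiguous.

Unambiguous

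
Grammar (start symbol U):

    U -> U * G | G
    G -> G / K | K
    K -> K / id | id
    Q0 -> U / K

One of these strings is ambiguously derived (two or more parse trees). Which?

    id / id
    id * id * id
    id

id / id: 2 trees
id * id * id: 1 tree
id: 1 tree

id / id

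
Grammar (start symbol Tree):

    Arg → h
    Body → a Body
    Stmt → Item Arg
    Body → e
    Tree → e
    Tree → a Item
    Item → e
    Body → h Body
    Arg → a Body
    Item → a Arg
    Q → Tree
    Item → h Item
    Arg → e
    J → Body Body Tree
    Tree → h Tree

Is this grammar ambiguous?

Unambiguous

Only Tree, Item, Arg, Body are reachable from Tree; ignoring the rest: Restricted to the reachable nonterminals, every rule has the form A → t or A → t B, and no two rules for the same A share a first terminal. The grammar encodes a DFA — one run per string.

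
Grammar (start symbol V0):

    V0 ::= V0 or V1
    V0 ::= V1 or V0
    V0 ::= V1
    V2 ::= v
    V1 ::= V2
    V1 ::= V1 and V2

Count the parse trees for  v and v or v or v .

4

Parse trees for v and v or v or v:
  [V0 [V0 [V0 [V1 [V1 [V2 v]] and [V2 v]]] or [V1 [V2 v]]] or [V1 [V2 v]]]
  [V0 [V0 [V1 [V1 [V2 v]] and [V2 v]] or [V0 [V1 [V2 v]]]] or [V1 [V2 v]]]
  [V0 [V1 [V1 [V2 v]] and [V2 v]] or [V0 [V0 [V1 [V2 v]]] or [V1 [V2 v]]]]
  [V0 [V1 [V1 [V2 v]] and [V2 v]] or [V0 [V1 [V2 v]] or [V0 [V1 [V2 v]]]]]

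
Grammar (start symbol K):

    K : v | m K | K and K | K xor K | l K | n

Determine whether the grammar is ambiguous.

Ambiguous

Witness: l n and n

Derivation 1: K ⇒ K and K ⇒ l K and K ⇒ l n and K ⇒ l n and n
Derivation 2: K ⇒ l K ⇒ l K and K ⇒ l n and K ⇒ l n and n

Two distinct leftmost derivations for the same string.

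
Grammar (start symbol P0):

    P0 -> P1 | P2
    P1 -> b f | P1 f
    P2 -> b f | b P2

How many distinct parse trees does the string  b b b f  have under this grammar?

1

Parse trees for b b b f:
  [P0 [P2 b [P2 b [P2 b f]]]]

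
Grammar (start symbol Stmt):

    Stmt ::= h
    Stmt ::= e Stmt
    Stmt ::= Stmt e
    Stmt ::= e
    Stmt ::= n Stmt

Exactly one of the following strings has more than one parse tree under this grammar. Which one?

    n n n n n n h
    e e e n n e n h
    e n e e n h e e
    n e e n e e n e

e n e e n h e e

n n n n n n h: 1 tree
e e e n n e n h: 1 tree
e n e e n h e e: 21 trees
n e e n e e n e: 1 tree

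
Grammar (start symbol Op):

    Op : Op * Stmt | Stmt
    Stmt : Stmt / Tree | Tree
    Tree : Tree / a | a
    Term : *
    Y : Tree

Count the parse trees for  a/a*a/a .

4

Parse trees for a/a*a/a:
  [Op [Op [Stmt [Stmt [Tree a]] / [Tree a]]] * [Stmt [Stmt [Tree a]] / [Tree a]]]
  [Op [Op [Stmt [Stmt [Tree a]] / [Tree a]]] * [Stmt [Tree [Tree a] / a]]]
  [Op [Op [Stmt [Tree [Tree a] / a]]] * [Stmt [Stmt [Tree a]] / [Tree a]]]
  [Op [Op [Stmt [Tree [Tree a] / a]]] * [Stmt [Tree [Tree a] / a]]]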